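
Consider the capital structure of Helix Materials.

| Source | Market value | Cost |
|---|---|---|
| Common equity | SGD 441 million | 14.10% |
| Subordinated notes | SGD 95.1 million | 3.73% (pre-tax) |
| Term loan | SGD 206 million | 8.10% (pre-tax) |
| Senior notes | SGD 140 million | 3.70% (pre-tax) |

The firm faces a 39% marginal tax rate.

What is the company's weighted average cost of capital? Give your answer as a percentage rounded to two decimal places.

8.81%

Total capital V = 441 + 95.1 + 206 + 140 = 882.1.
Equity: weight = 441/882.1 = 0.4999; cost = 14.1%.
Subordinated notes: weight = 95.1/882.1 = 0.1078; after-tax cost = 3.73% × (1 − 39%) = 2.2753%.
Term loan: weight = 206/882.1 = 0.2335; after-tax cost = 8.1% × (1 − 39%) = 4.9410%.
Senior notes: weight = 140/882.1 = 0.1587; after-tax cost = 3.7% × (1 − 39%) = 2.2570%.
WACC = 0.4999 × 14.1000% + 0.1078 × 2.2753% + 0.2335 × 4.9410% + 0.1587 × 2.2570% = 8.8066%.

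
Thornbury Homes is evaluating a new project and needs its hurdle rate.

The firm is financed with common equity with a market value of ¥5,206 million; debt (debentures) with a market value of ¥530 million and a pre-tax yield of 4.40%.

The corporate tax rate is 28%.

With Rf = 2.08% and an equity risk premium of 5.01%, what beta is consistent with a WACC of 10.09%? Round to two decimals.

Total capital V = 5206 + 530 = 5736.
Equity weight = 5206/5736 = 0.9076.
Debentures weight = 530/5736 = 0.0924.
Debt contribution = 0.0924 × 4.4% × (1 − 28%) = 0.2927%.
Required equity contribution = 10.09% − 0.2927% = 9.7973%  ⇒  Re = 10.7947%.
CAPM: 10.7947% = 2.08% + β × 5.01%  ⇒  β = 1.7395.

1.74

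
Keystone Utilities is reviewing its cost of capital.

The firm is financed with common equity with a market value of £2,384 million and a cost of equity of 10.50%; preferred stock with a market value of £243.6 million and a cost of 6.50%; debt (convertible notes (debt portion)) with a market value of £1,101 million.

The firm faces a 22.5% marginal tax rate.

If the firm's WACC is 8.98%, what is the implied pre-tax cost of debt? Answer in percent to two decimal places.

8.05%

Total capital V = 2384 + 243.6 + 1101 = 3728.6.
Equity weight = 2384/3728.6 = 0.6394.
Preferred weight = 243.6/3728.6 = 0.0653.
Convertible notes (debt portion) weight = 1101/3728.6 = 0.2953.
Equity contribution = 0.6394 × 10.5% = 6.7135%.
Preferred contribution = 0.0653 × 6.5% = 0.4247%.
Remaining for debt = 8.98% − 7.1382% = 1.8418%.
Rd × (1 − 22.5%) × 0.2953 = 1.8418%  ⇒  Rd = 8.0483%.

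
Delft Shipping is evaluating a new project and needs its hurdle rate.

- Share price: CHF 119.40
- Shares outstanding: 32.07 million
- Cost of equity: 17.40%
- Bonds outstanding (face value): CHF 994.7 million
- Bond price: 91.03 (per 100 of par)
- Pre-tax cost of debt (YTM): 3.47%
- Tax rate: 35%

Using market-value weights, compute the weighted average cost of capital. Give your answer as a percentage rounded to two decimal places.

Market value of equity E = 119.4 × 32.07m = 3829.158m. Market value of debt D = 994.7m × 91.03/100 = 905.47541m.
Total capital V = 3829.158 + 905.47541 = 4734.63341.
Equity: weight = 3829.158/4734.63341 = 0.8088; cost = 17.4%.
Bonds outstanding: weight = 905.47541/4734.63341 = 0.1912; after-tax cost = 3.47% × (1 − 35%) = 2.2555%.
WACC = 0.8088 × 17.4000% + 0.1912 × 2.2555% = 14.5037%.

14.50%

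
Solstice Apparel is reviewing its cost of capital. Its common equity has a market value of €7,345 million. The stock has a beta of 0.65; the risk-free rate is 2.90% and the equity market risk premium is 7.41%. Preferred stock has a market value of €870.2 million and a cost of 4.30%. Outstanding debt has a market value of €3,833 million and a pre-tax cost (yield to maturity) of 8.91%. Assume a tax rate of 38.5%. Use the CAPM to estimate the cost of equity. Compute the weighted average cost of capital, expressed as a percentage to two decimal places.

6.76%

Cost of equity via CAPM: Re = 2.9% + 0.65 × 7.41% = 7.7165%.
Total capital V = 7345 + 870.2 + 3833 = 12048.2.
Equity: weight = 7345/12048.2 = 0.6096; cost = 7.7165%.
Preferred: weight = 870.2/12048.2 = 0.0722; cost = 4.3%.
Debt: weight = 3833/12048.2 = 0.3181; after-tax cost = 8.91% × (1 − 38.5%) = 5.4797%.
WACC = 0.6096 × 7.7165% + 0.0722 × 4.3000% + 0.3181 × 5.4797% = 6.7581%.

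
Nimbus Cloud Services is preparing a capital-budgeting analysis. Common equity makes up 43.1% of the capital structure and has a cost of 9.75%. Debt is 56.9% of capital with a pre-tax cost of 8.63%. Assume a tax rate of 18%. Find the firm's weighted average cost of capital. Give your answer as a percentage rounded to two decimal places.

After-tax cost of debt = 8.63% × (1 − 18%) = 7.0766%.
WACC = 0.431 × 9.7500% + 0.569 × 7.0766% = 8.2288%.

8.23%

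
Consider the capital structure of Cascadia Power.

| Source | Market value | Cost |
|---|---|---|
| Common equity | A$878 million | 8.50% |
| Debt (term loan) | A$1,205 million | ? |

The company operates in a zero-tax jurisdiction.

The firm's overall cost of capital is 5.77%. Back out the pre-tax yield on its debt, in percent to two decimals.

3.78%

Total capital V = 878 + 1205 = 2083.
Equity weight = 878/2083 = 0.4215.
Term loan weight = 1205/2083 = 0.5785.
Equity contribution = 0.4215 × 8.5% = 3.5828%.
Remaining for debt = 5.77% − 3.5828% = 2.1872%.
Rd × (1 − 0%) × 0.5785 = 2.1872%  ⇒  Rd = 3.7808%.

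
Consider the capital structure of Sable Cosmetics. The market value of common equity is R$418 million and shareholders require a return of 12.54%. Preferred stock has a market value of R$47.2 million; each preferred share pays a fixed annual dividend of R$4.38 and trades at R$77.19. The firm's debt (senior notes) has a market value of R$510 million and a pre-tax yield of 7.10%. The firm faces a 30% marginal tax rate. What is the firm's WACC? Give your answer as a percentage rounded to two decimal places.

Cost of preferred: Rp = 4.38 / 77.19 = 5.6743%.
Total capital V = 418 + 47.2 + 510 = 975.2.
Equity: weight = 418/975.2 = 0.4286; cost = 12.54%.
Preferred: weight = 47.2/975.2 = 0.0484; cost = 5.6743%.
Senior notes: weight = 510/975.2 = 0.5230; after-tax cost = 7.1% × (1 − 30%) = 4.9700%.
WACC = 0.4286 × 12.5400% + 0.0484 × 5.6743% + 0.5230 × 4.9700% = 8.2488%.

8.25%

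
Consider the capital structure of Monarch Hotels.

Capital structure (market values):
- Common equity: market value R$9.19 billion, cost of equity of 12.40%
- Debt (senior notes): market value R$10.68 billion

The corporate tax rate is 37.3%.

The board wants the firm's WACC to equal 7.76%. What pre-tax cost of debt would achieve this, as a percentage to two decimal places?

Total capital V = 9.19 + 10.68 = 19.87.
Equity weight = 9.19/19.87 = 0.4625.
Senior notes weight = 10.68/19.87 = 0.5375.
Equity contribution = 0.4625 × 12.4% = 5.7351%.
Remaining for debt = 7.76% − 5.7351% = 2.0249%.
Rd × (1 − 37.3%) × 0.5375 = 2.0249%  ⇒  Rd = 6.0085%.

6.01%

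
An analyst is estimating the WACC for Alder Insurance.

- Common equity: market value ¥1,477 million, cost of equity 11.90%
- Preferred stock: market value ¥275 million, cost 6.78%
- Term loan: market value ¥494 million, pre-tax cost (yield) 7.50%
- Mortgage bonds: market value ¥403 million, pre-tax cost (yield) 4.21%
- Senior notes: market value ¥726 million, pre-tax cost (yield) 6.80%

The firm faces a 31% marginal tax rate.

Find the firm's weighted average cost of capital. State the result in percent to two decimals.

Total capital V = 1477 + 275 + 494 + 403 + 726 = 3375.
Equity: weight = 1477/3375 = 0.4376; cost = 11.9%.
Preferred: weight = 275/3375 = 0.0815; cost = 6.78%.
Term loan: weight = 494/3375 = 0.1464; after-tax cost = 7.5% × (1 − 31%) = 5.1750%.
Mortgage bonds: weight = 403/3375 = 0.1194; after-tax cost = 4.21% × (1 − 31%) = 2.9049%.
Senior notes: weight = 726/3375 = 0.2151; after-tax cost = 6.8% × (1 − 31%) = 4.6920%.
WACC = 0.4376 × 11.9000% + 0.0815 × 6.7800% + 0.1464 × 5.1750% + 0.1194 × 2.9049% + 0.2151 × 4.6920% = 7.8739%.

7.87%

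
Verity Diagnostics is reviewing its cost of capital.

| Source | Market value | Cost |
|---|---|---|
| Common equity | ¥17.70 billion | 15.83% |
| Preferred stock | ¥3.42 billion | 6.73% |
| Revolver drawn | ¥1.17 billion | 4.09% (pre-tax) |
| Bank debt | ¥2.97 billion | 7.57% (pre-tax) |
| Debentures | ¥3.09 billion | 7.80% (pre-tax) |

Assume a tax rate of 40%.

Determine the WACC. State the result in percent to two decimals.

11.78%

Total capital V = 17.7 + 3.42 + 1.17 + 2.97 + 3.09 = 28.35.
Equity: weight = 17.7/28.35 = 0.6243; cost = 15.83%.
Preferred: weight = 3.42/28.35 = 0.1206; cost = 6.73%.
Revolver drawn: weight = 1.17/28.35 = 0.0413; after-tax cost = 4.09% × (1 − 40%) = 2.4540%.
Bank debt: weight = 2.97/28.35 = 0.1048; after-tax cost = 7.57% × (1 − 40%) = 4.5420%.
Debentures: weight = 3.09/28.35 = 0.1090; after-tax cost = 7.8% × (1 − 40%) = 4.6800%.
WACC = 0.6243 × 15.8300% + 0.1206 × 6.7300% + 0.0413 × 2.4540% + 0.1048 × 4.5420% + 0.1090 × 4.6800% = 11.7824%.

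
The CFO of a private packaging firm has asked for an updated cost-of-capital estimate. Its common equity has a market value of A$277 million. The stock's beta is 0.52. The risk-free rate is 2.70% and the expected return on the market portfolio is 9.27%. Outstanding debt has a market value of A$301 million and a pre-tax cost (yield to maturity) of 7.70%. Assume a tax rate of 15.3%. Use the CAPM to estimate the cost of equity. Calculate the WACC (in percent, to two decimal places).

Market risk premium = 9.27% − 2.7% = 6.57%.
Cost of equity via CAPM: Re = 2.7% + 0.52 × 6.57% = 6.1164%.
Total capital V = 277 + 301 = 578.
Equity: weight = 277/578 = 0.4792; cost = 6.1164%.
Debt: weight = 301/578 = 0.5208; after-tax cost = 7.7% × (1 − 15.3%) = 6.5219%.
WACC = 0.4792 × 6.1164% + 0.5208 × 6.5219% = 6.3276%.

6.33%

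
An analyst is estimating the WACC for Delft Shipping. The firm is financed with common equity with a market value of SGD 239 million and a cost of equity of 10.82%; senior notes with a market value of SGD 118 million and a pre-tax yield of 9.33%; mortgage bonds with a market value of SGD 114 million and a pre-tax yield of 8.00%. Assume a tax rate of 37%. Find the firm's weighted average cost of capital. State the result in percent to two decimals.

Total capital V = 239 + 118 + 114 = 471.
Equity: weight = 239/471 = 0.5074; cost = 10.82%.
Senior notes: weight = 118/471 = 0.2505; after-tax cost = 9.33% × (1 − 37%) = 5.8779%.
Mortgage bonds: weight = 114/471 = 0.2420; after-tax cost = 8% × (1 − 37%) = 5.0400%.
WACC = 0.5074 × 10.8200% + 0.2505 × 5.8779% + 0.2420 × 5.0400% = 8.1829%.

8.18%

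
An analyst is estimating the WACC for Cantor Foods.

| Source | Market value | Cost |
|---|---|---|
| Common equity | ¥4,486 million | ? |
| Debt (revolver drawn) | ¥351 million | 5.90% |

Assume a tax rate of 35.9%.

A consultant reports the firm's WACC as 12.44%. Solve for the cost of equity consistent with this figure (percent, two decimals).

Total capital V = 4486 + 351 = 4837.
Equity weight = 4486/4837 = 0.9274.
Revolver drawn weight = 351/4837 = 0.0726.
Debt contribution = 0.0726 × 5.9% × (1 − 35.9%) = 0.2744%.
Required equity contribution = 12.44% − 0.2744% = 12.1656%.
Re = 12.1656% / 0.9274 = 13.1174%.

13.12%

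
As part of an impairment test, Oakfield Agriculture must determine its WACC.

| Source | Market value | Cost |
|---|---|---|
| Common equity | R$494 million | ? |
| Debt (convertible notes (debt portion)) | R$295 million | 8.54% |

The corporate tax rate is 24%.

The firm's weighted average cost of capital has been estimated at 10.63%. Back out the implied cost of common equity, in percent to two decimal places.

13.10%

Total capital V = 494 + 295 = 789.
Equity weight = 494/789 = 0.6261.
Convertible notes (debt portion) weight = 295/789 = 0.3739.
Debt contribution = 0.3739 × 8.54% × (1 − 24%) = 2.4267%.
Required equity contribution = 10.63% − 2.4267% = 8.2033%.
Re = 8.2033% / 0.6261 = 13.1020%.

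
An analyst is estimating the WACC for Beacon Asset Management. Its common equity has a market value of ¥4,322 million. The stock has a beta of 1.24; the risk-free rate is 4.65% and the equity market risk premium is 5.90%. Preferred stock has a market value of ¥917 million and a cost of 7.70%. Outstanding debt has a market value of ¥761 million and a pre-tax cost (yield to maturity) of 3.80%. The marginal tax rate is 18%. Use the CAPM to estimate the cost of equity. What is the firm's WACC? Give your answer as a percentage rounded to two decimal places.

10.19%

Cost of equity via CAPM: Re = 4.65% + 1.24 × 5.9% = 11.9660%.
Total capital V = 4322 + 917 + 761 = 6000.
Equity: weight = 4322/6000 = 0.7203; cost = 11.966%.
Preferred: weight = 917/6000 = 0.1528; cost = 7.7%.
Debt: weight = 761/6000 = 0.1268; after-tax cost = 3.8% × (1 − 18%) = 3.1160%.
WACC = 0.7203 × 11.9660% + 0.1528 × 7.7000% + 0.1268 × 3.1160% = 10.1915%.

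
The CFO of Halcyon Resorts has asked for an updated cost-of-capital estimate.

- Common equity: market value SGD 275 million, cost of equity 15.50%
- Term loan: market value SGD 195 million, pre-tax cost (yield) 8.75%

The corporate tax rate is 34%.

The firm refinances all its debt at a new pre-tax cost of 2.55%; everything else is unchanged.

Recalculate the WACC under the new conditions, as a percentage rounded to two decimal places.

After the change:
Total capital V = 275 + 195 = 470.
Equity: weight = 275/470 = 0.5851; cost = 15.5%.
Term loan: weight = 195/470 = 0.4149; after-tax cost = 2.55% × (1 − 34%) = 1.6830%.
WACC = 0.5851 × 15.5000% + 0.4149 × 1.6830% = 9.7674%.

9.77%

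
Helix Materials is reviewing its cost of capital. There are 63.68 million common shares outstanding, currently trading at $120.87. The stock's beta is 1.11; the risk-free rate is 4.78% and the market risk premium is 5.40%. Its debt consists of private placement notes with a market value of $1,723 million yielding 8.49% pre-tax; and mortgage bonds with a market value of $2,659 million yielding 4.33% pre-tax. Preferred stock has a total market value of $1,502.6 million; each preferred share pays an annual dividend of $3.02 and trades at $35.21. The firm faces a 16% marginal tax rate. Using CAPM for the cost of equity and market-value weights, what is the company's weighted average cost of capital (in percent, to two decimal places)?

Cost of equity via CAPM: Re = 4.78% + 1.11 × 5.4% = 10.7740%.
Cost of preferred: Rp = 3.02 / 35.21 = 8.5771%.
Market value of equity E = 120.87 × 63.68m = 7697.0016m.
Total capital V = 7697.0016 + 1502.6 + 1723 + 2659 = 13581.6016.
Equity: weight = 7697.0016/13581.6016 = 0.5667; cost = 10.774%.
Preferred: weight = 1502.6/13581.6016 = 0.1106; cost = 8.5771%.
Private placement notes: weight = 1723/13581.6016 = 0.1269; after-tax cost = 8.49% × (1 − 16%) = 7.1316%.
Mortgage bonds: weight = 2659/13581.6016 = 0.1958; after-tax cost = 4.33% × (1 − 16%) = 3.6372%.
WACC = 0.5667 × 10.7740% + 0.1106 × 8.5771% + 0.1269 × 7.1316% + 0.1958 × 3.6372% = 8.6716%.

8.67%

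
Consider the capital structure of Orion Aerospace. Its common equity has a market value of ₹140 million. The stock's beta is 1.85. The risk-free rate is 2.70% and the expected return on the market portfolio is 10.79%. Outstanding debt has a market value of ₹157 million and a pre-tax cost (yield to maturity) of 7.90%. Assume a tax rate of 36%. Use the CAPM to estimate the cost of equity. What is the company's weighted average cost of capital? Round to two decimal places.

11.00%

Market risk premium = 10.79% − 2.7% = 8.09%.
Cost of equity via CAPM: Re = 2.7% + 1.85 × 8.09% = 17.6665%.
Total capital V = 140 + 157 = 297.
Equity: weight = 140/297 = 0.4714; cost = 17.6665%.
Debt: weight = 157/297 = 0.5286; after-tax cost = 7.9% × (1 − 36%) = 5.0560%.
WACC = 0.4714 × 17.6665% + 0.5286 × 5.0560% = 11.0003%.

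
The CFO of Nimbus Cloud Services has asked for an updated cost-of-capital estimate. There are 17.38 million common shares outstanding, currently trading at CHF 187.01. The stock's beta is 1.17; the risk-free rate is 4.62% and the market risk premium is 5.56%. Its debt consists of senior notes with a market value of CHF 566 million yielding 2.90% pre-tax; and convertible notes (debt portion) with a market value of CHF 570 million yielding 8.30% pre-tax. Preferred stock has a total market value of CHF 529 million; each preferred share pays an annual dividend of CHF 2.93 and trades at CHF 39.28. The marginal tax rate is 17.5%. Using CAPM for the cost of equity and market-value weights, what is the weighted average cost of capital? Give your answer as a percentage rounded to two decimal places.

9.23%

Cost of equity via CAPM: Re = 4.62% + 1.17 × 5.56% = 11.1252%.
Cost of preferred: Rp = 2.93 / 39.28 = 7.4593%.
Market value of equity E = 187.01 × 17.38m = 3250.2338m.
Total capital V = 3250.2338 + 529 + 566 + 570 = 4915.2338.
Equity: weight = 3250.2338/4915.2338 = 0.6613; cost = 11.1252%.
Preferred: weight = 529/4915.2338 = 0.1076; cost = 7.4593%.
Senior notes: weight = 566/4915.2338 = 0.1152; after-tax cost = 2.9% × (1 − 17.5%) = 2.3925%.
Convertible notes (debt portion): weight = 570/4915.2338 = 0.1160; after-tax cost = 8.3% × (1 − 17.5%) = 6.8475%.
WACC = 0.6613 × 11.1252% + 0.1076 × 7.4593% + 0.1152 × 2.3925% + 0.1160 × 6.8475% = 9.2290%.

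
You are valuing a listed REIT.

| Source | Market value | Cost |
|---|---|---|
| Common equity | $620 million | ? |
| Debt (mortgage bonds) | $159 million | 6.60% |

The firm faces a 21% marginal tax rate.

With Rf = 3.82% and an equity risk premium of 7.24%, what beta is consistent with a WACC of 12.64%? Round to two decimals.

Total capital V = 620 + 159 = 779.
Equity weight = 620/779 = 0.7959.
Mortgage bonds weight = 159/779 = 0.2041.
Debt contribution = 0.2041 × 6.6% × (1 − 21%) = 1.0642%.
Required equity contribution = 12.64% − 1.0642% = 11.5758%  ⇒  Re = 14.5444%.
CAPM: 14.5444% = 3.82% + β × 7.24%  ⇒  β = 1.4813.

1.48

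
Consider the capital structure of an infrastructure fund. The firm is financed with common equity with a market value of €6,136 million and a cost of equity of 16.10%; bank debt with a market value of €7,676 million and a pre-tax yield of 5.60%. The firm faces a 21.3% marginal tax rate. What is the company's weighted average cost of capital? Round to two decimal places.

9.60%

Total capital V = 6136 + 7676 = 13812.
Equity: weight = 6136/13812 = 0.4443; cost = 16.1%.
Bank debt: weight = 7676/13812 = 0.5557; after-tax cost = 5.6% × (1 − 21.3%) = 4.4072%.
WACC = 0.4443 × 16.1000% + 0.5557 × 4.4072% = 9.6017%.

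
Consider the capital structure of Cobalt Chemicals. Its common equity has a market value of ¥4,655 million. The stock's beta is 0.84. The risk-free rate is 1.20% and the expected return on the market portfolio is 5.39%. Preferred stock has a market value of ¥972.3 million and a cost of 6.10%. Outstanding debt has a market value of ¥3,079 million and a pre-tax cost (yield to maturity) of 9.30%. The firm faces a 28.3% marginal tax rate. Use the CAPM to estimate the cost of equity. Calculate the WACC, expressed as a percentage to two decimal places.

Market risk premium = 5.39% − 1.2% = 4.19%.
Cost of equity via CAPM: Re = 1.2% + 0.84 × 4.19% = 4.7196%.
Total capital V = 4655 + 972.3 + 3079 = 8706.3.
Equity: weight = 4655/8706.3 = 0.5347; cost = 4.7196%.
Preferred: weight = 972.3/8706.3 = 0.1117; cost = 6.1%.
Debt: weight = 3079/8706.3 = 0.3537; after-tax cost = 9.3% × (1 − 28.3%) = 6.6681%.
WACC = 0.5347 × 4.7196% + 0.1117 × 6.1000% + 0.3537 × 6.6681% = 5.5629%.

5.56%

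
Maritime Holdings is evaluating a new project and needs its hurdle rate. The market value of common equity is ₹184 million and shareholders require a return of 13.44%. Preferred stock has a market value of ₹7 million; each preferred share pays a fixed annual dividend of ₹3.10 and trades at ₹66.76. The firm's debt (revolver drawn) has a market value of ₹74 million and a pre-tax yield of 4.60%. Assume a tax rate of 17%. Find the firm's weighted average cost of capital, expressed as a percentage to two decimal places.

Cost of preferred: Rp = 3.1 / 66.76 = 4.6435%.
Total capital V = 184 + 7 + 74 = 265.
Equity: weight = 184/265 = 0.6943; cost = 13.44%.
Preferred: weight = 7/265 = 0.0264; cost = 4.6435%.
Revolver drawn: weight = 74/265 = 0.2792; after-tax cost = 4.6% × (1 − 17%) = 3.8180%.
WACC = 0.6943 × 13.4400% + 0.0264 × 4.6435% + 0.2792 × 3.8180% = 10.5207%.

10.52%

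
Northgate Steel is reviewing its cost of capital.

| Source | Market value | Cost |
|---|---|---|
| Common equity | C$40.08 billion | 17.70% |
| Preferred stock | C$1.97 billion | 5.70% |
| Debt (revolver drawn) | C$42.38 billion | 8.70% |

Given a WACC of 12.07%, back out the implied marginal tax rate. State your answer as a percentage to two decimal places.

Total capital V = 40.08 + 1.97 + 42.38 = 84.43.
Equity weight = 40.08/84.43 = 0.4747.
Preferred weight = 1.97/84.43 = 0.0233.
Revolver drawn weight = 42.38/84.43 = 0.5020.
Equity contribution = 0.4747 × 17.7% = 8.4024%.
Preferred contribution = 0.0233 × 5.7% = 0.1330%.
Debt contribution must be 12.07% − 8.5354% = 3.5346%.
0.5020 × 8.7% × (1 − T) = 3.5346%  ⇒  (1 − T) = 0.8094.
T = 19.0615%.

19.06%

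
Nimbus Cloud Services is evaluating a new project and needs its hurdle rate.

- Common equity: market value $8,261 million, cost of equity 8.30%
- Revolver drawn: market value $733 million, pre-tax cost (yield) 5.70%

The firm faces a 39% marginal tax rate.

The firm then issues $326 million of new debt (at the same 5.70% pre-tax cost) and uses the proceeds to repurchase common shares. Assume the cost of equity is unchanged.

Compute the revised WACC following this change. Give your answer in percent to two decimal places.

After the change:
Total capital V = 7935 + 1059 = 8994.
Equity: weight = 7935/8994 = 0.8823; cost = 8.3%.
Revolver drawn: weight = 1059/8994 = 0.1177; after-tax cost = 5.7% × (1 − 39%) = 3.4770%.
WACC = 0.8823 × 8.3000% + 0.1177 × 3.4770% = 7.7321%.

7.73%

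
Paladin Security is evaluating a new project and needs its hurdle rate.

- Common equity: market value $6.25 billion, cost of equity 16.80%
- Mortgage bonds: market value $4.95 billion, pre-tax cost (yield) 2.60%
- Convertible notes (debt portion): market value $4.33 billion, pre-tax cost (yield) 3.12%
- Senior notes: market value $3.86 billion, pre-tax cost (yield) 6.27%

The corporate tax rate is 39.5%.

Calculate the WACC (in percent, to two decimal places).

Total capital V = 6.25 + 4.95 + 4.33 + 3.86 = 19.39.
Equity: weight = 6.25/19.39 = 0.3223; cost = 16.8%.
Mortgage bonds: weight = 4.95/19.39 = 0.2553; after-tax cost = 2.6% × (1 − 39.5%) = 1.5730%.
Convertible notes (debt portion): weight = 4.33/19.39 = 0.2233; after-tax cost = 3.12% × (1 − 39.5%) = 1.8876%.
Senior notes: weight = 3.86/19.39 = 0.1991; after-tax cost = 6.27% × (1 − 39.5%) = 3.7933%.
WACC = 0.3223 × 16.8000% + 0.2553 × 1.5730% + 0.2233 × 1.8876% + 0.1991 × 3.7933% = 6.9934%.

6.99%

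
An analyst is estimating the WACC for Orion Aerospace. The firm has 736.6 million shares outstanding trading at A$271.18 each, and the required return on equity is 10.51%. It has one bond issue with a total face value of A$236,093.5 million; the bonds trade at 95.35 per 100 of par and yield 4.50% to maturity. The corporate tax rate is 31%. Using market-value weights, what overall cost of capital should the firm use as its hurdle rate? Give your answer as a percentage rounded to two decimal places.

6.59%

Market value of equity E = 271.18 × 736.6m = 199751.188m. Market value of debt D = 236093.5m × 95.35/100 = 225115.15225m.
Total capital V = 199751.188 + 225115.15225 = 424866.34025.
Equity: weight = 199751.188/424866.34025 = 0.4702; cost = 10.51%.
Bonds outstanding: weight = 225115.15225/424866.34025 = 0.5298; after-tax cost = 4.5% × (1 − 31%) = 3.1050%.
WACC = 0.4702 × 10.5100% + 0.5298 × 3.1050% = 6.5865%.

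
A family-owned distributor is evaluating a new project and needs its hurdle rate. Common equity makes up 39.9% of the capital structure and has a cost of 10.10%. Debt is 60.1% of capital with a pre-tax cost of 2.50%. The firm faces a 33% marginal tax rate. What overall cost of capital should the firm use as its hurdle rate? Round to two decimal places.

After-tax cost of debt = 2.5% × (1 − 33%) = 1.6750%.
WACC = 0.399 × 10.1000% + 0.601 × 1.6750% = 5.0366%.

5.04%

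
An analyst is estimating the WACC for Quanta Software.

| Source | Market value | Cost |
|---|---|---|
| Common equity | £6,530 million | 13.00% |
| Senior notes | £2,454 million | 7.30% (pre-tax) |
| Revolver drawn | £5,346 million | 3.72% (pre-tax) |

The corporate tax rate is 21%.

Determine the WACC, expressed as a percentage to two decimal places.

Total capital V = 6530 + 2454 + 5346 = 14330.
Equity: weight = 6530/14330 = 0.4557; cost = 13%.
Senior notes: weight = 2454/14330 = 0.1712; after-tax cost = 7.3% × (1 − 21%) = 5.7670%.
Revolver drawn: weight = 5346/14330 = 0.3731; after-tax cost = 3.72% × (1 − 21%) = 2.9388%.
WACC = 0.4557 × 13.0000% + 0.1712 × 5.7670% + 0.3731 × 2.9388% = 8.0079%.

8.01%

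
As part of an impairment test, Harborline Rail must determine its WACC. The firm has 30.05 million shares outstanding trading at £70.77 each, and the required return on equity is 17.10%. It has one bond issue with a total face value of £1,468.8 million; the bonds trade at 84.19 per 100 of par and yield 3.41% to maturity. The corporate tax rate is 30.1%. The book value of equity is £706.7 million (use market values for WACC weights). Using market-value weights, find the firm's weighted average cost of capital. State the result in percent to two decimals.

11.69%

Market value of equity E = 70.77 × 30.05m = 2126.6385m. Market value of debt D = 1468.8m × 84.19/100 = 1236.58272m.
Total capital V = 2126.6385 + 1236.58272 = 3363.22122.
Equity: weight = 2126.6385/3363.22122 = 0.6323; cost = 17.1%.
Bonds outstanding: weight = 1236.58272/3363.22122 = 0.3677; after-tax cost = 3.41% × (1 − 30.1%) = 2.3836%.
WACC = 0.6323 × 17.1000% + 0.3677 × 2.3836% = 11.6891%.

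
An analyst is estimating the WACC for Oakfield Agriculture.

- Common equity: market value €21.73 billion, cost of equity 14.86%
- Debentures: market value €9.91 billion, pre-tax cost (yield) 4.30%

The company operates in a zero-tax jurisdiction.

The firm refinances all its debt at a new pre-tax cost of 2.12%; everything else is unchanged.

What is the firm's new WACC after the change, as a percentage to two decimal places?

After the change:
Total capital V = 21.73 + 9.91 = 31.64.
Equity: weight = 21.73/31.64 = 0.6868; cost = 14.86%.
Debentures: weight = 9.91/31.64 = 0.3132; after-tax cost = 2.12% × (1 − 0%) = 2.1200%.
WACC = 0.6868 × 14.8600% + 0.3132 × 2.1200% = 10.8697%.

10.87%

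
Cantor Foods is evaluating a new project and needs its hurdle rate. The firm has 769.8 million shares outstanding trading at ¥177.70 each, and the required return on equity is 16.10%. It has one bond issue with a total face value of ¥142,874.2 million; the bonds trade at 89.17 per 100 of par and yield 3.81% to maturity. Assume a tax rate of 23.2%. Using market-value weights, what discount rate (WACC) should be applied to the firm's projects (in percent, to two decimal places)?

Market value of equity E = 177.7 × 769.8m = 136793.46m. Market value of debt D = 142874.2m × 89.17/100 = 127400.92414m.
Total capital V = 136793.46 + 127400.92414 = 264194.38414.
Equity: weight = 136793.46/264194.38414 = 0.5178; cost = 16.1%.
Bonds outstanding: weight = 127400.92414/264194.38414 = 0.4822; after-tax cost = 3.81% × (1 − 23.2%) = 2.9261%.
WACC = 0.5178 × 16.1000% + 0.4822 × 2.9261% = 9.7472%.

9.75%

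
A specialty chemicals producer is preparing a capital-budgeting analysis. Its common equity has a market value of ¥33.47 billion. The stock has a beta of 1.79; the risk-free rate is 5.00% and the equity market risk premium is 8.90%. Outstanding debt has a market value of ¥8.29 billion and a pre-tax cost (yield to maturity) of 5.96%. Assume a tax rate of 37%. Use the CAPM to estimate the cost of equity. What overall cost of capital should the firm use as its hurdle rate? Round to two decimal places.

17.52%

Cost of equity via CAPM: Re = 5.0% + 1.79 × 8.9% = 20.9310%.
Total capital V = 33.47 + 8.29 = 41.76.
Equity: weight = 33.47/41.76 = 0.8015; cost = 20.931%.
Debt: weight = 8.29/41.76 = 0.1985; after-tax cost = 5.96% × (1 − 37%) = 3.7548%.
WACC = 0.8015 × 20.9310% + 0.1985 × 3.7548% = 17.5213%.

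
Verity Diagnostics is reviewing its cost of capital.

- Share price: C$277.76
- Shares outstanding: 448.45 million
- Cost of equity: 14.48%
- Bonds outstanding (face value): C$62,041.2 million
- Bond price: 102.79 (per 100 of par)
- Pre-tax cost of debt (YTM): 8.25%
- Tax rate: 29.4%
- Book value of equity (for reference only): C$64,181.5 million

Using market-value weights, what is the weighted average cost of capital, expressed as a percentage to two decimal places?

Market value of equity E = 277.76 × 448.45m = 124561.472m. Market value of debt D = 62041.2m × 102.79/100 = 63772.14948m.
Total capital V = 124561.472 + 63772.14948 = 188333.62148.
Equity: weight = 124561.472/188333.62148 = 0.6614; cost = 14.48%.
Bonds outstanding: weight = 63772.14948/188333.62148 = 0.3386; after-tax cost = 8.25% × (1 − 29.4%) = 5.8245%.
WACC = 0.6614 × 14.4800% + 0.3386 × 5.8245% = 11.5491%.

11.55%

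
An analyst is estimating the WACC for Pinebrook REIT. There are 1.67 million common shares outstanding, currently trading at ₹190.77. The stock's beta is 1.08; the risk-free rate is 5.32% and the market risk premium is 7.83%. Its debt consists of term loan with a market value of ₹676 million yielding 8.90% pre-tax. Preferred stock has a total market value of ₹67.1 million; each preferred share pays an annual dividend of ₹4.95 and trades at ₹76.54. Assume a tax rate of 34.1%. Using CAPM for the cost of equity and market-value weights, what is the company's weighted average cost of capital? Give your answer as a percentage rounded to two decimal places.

Cost of equity via CAPM: Re = 5.32% + 1.08 × 7.83% = 13.7764%.
Cost of preferred: Rp = 4.95 / 76.54 = 6.4672%.
Market value of equity E = 190.77 × 1.67m = 318.5859m.
Total capital V = 318.5859 + 67.1 + 676 = 1061.6859.
Equity: weight = 318.5859/1061.6859 = 0.3001; cost = 13.7764%.
Preferred: weight = 67.1/1061.6859 = 0.0632; cost = 6.4672%.
Term loan: weight = 676/1061.6859 = 0.6367; after-tax cost = 8.9% × (1 − 34.1%) = 5.8651%.
WACC = 0.3001 × 13.7764% + 0.0632 × 6.4672% + 0.6367 × 5.8651% = 8.2771%.

8.28%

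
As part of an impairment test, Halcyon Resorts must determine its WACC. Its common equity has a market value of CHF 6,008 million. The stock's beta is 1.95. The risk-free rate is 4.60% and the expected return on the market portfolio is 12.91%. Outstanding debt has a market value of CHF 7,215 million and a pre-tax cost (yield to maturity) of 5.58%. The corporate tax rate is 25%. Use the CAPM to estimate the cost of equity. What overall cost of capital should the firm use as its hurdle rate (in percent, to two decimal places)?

11.74%

Market risk premium = 12.91% − 4.6% = 8.31%.
Cost of equity via CAPM: Re = 4.6% + 1.95 × 8.31% = 20.8045%.
Total capital V = 6008 + 7215 = 13223.
Equity: weight = 6008/13223 = 0.4544; cost = 20.8045%.
Debt: weight = 7215/13223 = 0.5456; after-tax cost = 5.58% × (1 − 25%) = 4.1850%.
WACC = 0.4544 × 20.8045% + 0.5456 × 4.1850% = 11.7362%.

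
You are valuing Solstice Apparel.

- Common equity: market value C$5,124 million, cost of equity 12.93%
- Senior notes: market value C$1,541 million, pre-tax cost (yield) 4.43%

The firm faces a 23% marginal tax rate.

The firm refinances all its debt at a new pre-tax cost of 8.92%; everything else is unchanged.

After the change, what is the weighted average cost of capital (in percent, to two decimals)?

After the change:
Total capital V = 5124 + 1541 = 6665.
Equity: weight = 5124/6665 = 0.7688; cost = 12.93%.
Senior notes: weight = 1541/6665 = 0.2312; after-tax cost = 8.92% × (1 − 23%) = 6.8684%.
WACC = 0.7688 × 12.9300% + 0.2312 × 6.8684% = 11.5285%.

11.53%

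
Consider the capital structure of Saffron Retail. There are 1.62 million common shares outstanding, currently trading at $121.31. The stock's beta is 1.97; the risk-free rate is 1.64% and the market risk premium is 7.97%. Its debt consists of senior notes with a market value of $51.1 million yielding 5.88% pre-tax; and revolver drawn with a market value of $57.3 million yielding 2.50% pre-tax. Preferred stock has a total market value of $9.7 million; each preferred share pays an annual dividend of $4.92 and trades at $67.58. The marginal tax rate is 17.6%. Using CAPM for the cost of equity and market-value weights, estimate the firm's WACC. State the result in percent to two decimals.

Cost of equity via CAPM: Re = 1.64% + 1.97 × 7.97% = 17.3409%.
Cost of preferred: Rp = 4.92 / 67.58 = 7.2803%.
Market value of equity E = 121.31 × 1.62m = 196.5222m.
Total capital V = 196.5222 + 9.7 + 51.1 + 57.3 = 314.6222.
Equity: weight = 196.5222/314.6222 = 0.6246; cost = 17.3409%.
Preferred: weight = 9.7/314.6222 = 0.0308; cost = 7.2803%.
Senior notes: weight = 51.1/314.6222 = 0.1624; after-tax cost = 5.88% × (1 − 17.6%) = 4.8451%.
Revolver drawn: weight = 57.3/314.6222 = 0.1821; after-tax cost = 2.5% × (1 − 17.6%) = 2.0600%.
WACC = 0.6246 × 17.3409% + 0.0308 × 7.2803% + 0.1624 × 4.8451% + 0.1821 × 2.0600% = 12.2182%.

12.22%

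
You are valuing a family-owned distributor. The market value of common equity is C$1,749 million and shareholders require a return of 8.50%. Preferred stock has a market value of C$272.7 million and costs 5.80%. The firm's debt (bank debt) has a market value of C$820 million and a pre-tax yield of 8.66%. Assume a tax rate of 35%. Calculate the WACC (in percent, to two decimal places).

7.41%

Total capital V = 1749 + 272.7 + 820 = 2841.7.
Equity: weight = 1749/2841.7 = 0.6155; cost = 8.5%.
Preferred: weight = 272.7/2841.7 = 0.0960; cost = 5.8%.
Bank debt: weight = 820/2841.7 = 0.2886; after-tax cost = 8.66% × (1 − 35%) = 5.6290%.
WACC = 0.6155 × 8.5000% + 0.0960 × 5.8000% + 0.2886 × 5.6290% = 7.4124%.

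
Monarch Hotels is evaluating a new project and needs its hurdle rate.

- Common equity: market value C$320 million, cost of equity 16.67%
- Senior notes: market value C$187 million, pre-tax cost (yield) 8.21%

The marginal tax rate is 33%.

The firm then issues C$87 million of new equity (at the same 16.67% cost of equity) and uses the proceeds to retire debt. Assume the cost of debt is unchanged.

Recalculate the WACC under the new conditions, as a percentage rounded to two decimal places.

14.47%

After the change:
Total capital V = 407 + 100 = 507.
Equity: weight = 407/507 = 0.8028; cost = 16.67%.
Senior notes: weight = 100/507 = 0.1972; after-tax cost = 8.21% × (1 − 33%) = 5.5007%.
WACC = 0.8028 × 16.6700% + 0.1972 × 5.5007% = 14.4670%.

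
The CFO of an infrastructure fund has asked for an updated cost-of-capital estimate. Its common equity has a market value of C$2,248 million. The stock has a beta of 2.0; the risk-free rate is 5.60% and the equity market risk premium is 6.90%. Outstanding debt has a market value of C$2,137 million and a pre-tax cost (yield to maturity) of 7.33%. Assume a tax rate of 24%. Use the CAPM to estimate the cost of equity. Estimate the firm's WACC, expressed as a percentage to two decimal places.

12.66%

Cost of equity via CAPM: Re = 5.6% + 2.0 × 6.9% = 19.4000%.
Total capital V = 2248 + 2137 = 4385.
Equity: weight = 2248/4385 = 0.5127; cost = 19.4%.
Debt: weight = 2137/4385 = 0.4873; after-tax cost = 7.33% × (1 − 24%) = 5.5708%.
WACC = 0.5127 × 19.4000% + 0.4873 × 5.5708% = 12.6604%.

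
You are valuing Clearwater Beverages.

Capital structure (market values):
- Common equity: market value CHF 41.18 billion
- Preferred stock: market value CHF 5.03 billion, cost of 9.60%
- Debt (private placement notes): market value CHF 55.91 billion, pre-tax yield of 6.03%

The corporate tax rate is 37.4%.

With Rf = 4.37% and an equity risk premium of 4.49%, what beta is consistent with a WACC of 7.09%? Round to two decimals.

1.54

Total capital V = 41.18 + 5.03 + 55.91 = 102.12.
Equity weight = 41.18/102.12 = 0.4033.
Preferred weight = 5.03/102.12 = 0.0493.
Private placement notes weight = 55.91/102.12 = 0.5475.
Debt contribution = 0.5475 × 6.03% × (1 − 37.4%) = 2.0667%.
Preferred contribution = 0.0493 × 9.6% = 0.4729%.
Required equity contribution = 7.09% − 2.5395% = 4.5505%  ⇒  Re = 11.2845%.
CAPM: 11.2845% = 4.37% + β × 4.49%  ⇒  β = 1.5400.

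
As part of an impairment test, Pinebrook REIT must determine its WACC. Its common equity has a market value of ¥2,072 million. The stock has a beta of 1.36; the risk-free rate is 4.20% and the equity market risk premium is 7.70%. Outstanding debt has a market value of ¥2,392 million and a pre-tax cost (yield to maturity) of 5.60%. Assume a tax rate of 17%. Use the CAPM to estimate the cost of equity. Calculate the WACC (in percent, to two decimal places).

Cost of equity via CAPM: Re = 4.2% + 1.36 × 7.7% = 14.6720%.
Total capital V = 2072 + 2392 = 4464.
Equity: weight = 2072/4464 = 0.4642; cost = 14.672%.
Debt: weight = 2392/4464 = 0.5358; after-tax cost = 5.6% × (1 − 17%) = 4.6480%.
WACC = 0.4642 × 14.6720% + 0.5358 × 4.6480% = 9.3007%.

9.30%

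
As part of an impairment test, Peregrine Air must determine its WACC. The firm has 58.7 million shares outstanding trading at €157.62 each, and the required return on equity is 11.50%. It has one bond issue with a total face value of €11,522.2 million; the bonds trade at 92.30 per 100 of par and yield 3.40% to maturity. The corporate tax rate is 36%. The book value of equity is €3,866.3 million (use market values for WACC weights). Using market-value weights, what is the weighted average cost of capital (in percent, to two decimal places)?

Market value of equity E = 157.62 × 58.7m = 9252.294m. Market value of debt D = 11522.2m × 92.3/100 = 10634.9906m.
Total capital V = 9252.294 + 10634.9906 = 19887.2846.
Equity: weight = 9252.294/19887.2846 = 0.4652; cost = 11.5%.
Bonds outstanding: weight = 10634.9906/19887.2846 = 0.5348; after-tax cost = 3.4% × (1 − 36%) = 2.1760%.
WACC = 0.4652 × 11.5000% + 0.5348 × 2.1760% = 6.5139%.

6.51%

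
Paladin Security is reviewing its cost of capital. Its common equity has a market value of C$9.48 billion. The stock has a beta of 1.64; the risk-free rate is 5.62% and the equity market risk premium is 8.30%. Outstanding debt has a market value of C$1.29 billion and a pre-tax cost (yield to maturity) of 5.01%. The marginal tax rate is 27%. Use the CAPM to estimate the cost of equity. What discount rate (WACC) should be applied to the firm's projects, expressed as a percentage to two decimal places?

Cost of equity via CAPM: Re = 5.62% + 1.64 × 8.3% = 19.2320%.
Total capital V = 9.48 + 1.29 = 10.77.
Equity: weight = 9.48/10.77 = 0.8802; cost = 19.232%.
Debt: weight = 1.29/10.77 = 0.1198; after-tax cost = 5.01% × (1 − 27%) = 3.6573%.
WACC = 0.8802 × 19.2320% + 0.1198 × 3.6573% = 17.3665%.

17.37%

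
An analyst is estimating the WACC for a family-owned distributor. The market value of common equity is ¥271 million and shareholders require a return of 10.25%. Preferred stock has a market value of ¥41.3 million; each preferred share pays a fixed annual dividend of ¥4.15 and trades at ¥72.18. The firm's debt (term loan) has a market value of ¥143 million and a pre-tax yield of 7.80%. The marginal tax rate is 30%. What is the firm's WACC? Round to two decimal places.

8.34%

Cost of preferred: Rp = 4.15 / 72.18 = 5.7495%.
Total capital V = 271 + 41.3 + 143 = 455.3.
Equity: weight = 271/455.3 = 0.5952; cost = 10.25%.
Preferred: weight = 41.3/455.3 = 0.0907; cost = 5.7495%.
Term loan: weight = 143/455.3 = 0.3141; after-tax cost = 7.8% × (1 − 30%) = 5.4600%.
WACC = 0.5952 × 10.2500% + 0.0907 × 5.7495% + 0.3141 × 5.4600% = 8.3373%.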